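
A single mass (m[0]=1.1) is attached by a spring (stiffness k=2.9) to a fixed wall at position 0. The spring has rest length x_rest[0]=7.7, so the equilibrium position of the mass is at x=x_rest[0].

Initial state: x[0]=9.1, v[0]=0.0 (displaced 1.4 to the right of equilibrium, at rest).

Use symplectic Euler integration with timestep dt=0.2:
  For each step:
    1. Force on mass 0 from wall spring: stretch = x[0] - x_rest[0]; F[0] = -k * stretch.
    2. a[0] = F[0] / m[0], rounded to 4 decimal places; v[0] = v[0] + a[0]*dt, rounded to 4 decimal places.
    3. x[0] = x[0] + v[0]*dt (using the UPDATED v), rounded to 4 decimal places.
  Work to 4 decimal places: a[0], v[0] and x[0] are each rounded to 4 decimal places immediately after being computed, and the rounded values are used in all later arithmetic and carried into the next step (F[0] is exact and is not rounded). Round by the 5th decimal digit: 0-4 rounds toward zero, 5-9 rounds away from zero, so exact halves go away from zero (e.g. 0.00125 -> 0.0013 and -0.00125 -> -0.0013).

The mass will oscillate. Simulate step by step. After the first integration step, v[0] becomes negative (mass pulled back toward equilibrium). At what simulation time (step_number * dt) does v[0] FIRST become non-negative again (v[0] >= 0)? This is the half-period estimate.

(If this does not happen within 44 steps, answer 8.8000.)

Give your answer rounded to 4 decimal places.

Step 0: x=[9.1000] v=[0.0000]
Step 1: x=[8.9524] v=[-0.7382]
Step 2: x=[8.6727] v=[-1.3986]
Step 3: x=[8.2904] v=[-1.9115]
Step 4: x=[7.8458] v=[-2.2228]
Step 5: x=[7.3859] v=[-2.2997]
Step 6: x=[6.9591] v=[-2.1341]
Step 7: x=[6.6104] v=[-1.7434]
Step 8: x=[6.3766] v=[-1.1689]
Step 9: x=[6.2824] v=[-0.4711]
Step 10: x=[6.3377] v=[0.2764]
First v>=0 after going negative at step 10, time=2.0000

Answer: 2.0000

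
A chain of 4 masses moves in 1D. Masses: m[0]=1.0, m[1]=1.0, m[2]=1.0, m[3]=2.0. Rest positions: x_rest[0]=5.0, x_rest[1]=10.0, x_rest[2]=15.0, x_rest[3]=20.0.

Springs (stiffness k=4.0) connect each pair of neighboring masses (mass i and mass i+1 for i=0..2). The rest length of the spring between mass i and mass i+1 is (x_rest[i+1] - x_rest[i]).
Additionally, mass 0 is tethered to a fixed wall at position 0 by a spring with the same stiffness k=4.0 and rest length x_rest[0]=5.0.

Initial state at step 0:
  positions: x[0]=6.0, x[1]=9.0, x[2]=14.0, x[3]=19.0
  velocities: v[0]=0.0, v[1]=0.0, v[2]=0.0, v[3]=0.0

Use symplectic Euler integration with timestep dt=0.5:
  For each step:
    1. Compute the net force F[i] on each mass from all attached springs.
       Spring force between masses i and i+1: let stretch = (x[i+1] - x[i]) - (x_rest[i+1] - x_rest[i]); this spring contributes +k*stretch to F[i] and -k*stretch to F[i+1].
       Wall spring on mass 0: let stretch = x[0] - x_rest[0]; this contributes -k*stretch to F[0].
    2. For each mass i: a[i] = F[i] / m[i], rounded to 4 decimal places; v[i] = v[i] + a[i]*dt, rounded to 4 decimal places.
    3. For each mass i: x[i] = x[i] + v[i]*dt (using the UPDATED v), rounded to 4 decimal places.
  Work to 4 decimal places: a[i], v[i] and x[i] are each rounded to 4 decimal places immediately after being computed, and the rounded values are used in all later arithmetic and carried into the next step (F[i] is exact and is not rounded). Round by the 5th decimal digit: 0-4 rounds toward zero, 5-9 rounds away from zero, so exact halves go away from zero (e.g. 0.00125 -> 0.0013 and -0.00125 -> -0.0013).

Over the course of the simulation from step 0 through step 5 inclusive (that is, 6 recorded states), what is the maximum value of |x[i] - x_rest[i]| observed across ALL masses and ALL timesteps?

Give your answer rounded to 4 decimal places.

Step 0: x=[6.0000 9.0000 14.0000 19.0000] v=[0.0000 0.0000 0.0000 0.0000]
Step 1: x=[3.0000 11.0000 14.0000 19.0000] v=[-6.0000 4.0000 0.0000 0.0000]
Step 2: x=[5.0000 8.0000 16.0000 19.0000] v=[4.0000 -6.0000 4.0000 0.0000]
Step 3: x=[5.0000 10.0000 13.0000 20.0000] v=[0.0000 4.0000 -6.0000 2.0000]
Step 4: x=[5.0000 10.0000 14.0000 20.0000] v=[0.0000 0.0000 2.0000 0.0000]
Step 5: x=[5.0000 9.0000 17.0000 19.5000] v=[0.0000 -2.0000 6.0000 -1.0000]
Max displacement = 2.0000

Answer: 2.0000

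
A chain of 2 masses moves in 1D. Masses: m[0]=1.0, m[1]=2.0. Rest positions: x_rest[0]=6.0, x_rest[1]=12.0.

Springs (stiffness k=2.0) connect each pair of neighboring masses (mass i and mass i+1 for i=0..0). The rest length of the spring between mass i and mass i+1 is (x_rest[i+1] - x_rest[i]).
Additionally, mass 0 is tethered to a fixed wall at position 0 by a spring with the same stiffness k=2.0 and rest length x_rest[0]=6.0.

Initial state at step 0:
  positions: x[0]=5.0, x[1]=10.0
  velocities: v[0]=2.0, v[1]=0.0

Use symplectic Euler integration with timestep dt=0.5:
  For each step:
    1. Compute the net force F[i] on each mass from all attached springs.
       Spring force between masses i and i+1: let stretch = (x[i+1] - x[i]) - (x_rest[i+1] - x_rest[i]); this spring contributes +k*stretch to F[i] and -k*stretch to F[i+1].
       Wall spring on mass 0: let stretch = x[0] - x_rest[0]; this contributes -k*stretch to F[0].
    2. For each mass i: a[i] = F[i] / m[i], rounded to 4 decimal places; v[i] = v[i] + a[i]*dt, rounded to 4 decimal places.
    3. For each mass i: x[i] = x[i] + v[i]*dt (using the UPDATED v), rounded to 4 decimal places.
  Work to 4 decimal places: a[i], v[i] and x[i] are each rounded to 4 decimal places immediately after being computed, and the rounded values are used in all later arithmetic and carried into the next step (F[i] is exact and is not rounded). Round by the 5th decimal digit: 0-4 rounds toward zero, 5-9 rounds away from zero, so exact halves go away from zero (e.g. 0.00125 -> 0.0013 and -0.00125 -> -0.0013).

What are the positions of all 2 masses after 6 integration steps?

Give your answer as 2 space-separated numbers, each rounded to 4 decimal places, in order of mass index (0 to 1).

Step 0: x=[5.0000 10.0000] v=[2.0000 0.0000]
Step 1: x=[6.0000 10.2500] v=[2.0000 0.5000]
Step 2: x=[6.1250 10.9375] v=[0.2500 1.3750]
Step 3: x=[5.5938 11.9219] v=[-1.0625 1.9688]
Step 4: x=[5.4297 12.8243] v=[-0.3282 1.8048]
Step 5: x=[6.2481 13.3781] v=[1.6367 1.1075]
Step 6: x=[7.5074 13.6494] v=[2.5186 0.5425]

Answer: 7.5074 13.6494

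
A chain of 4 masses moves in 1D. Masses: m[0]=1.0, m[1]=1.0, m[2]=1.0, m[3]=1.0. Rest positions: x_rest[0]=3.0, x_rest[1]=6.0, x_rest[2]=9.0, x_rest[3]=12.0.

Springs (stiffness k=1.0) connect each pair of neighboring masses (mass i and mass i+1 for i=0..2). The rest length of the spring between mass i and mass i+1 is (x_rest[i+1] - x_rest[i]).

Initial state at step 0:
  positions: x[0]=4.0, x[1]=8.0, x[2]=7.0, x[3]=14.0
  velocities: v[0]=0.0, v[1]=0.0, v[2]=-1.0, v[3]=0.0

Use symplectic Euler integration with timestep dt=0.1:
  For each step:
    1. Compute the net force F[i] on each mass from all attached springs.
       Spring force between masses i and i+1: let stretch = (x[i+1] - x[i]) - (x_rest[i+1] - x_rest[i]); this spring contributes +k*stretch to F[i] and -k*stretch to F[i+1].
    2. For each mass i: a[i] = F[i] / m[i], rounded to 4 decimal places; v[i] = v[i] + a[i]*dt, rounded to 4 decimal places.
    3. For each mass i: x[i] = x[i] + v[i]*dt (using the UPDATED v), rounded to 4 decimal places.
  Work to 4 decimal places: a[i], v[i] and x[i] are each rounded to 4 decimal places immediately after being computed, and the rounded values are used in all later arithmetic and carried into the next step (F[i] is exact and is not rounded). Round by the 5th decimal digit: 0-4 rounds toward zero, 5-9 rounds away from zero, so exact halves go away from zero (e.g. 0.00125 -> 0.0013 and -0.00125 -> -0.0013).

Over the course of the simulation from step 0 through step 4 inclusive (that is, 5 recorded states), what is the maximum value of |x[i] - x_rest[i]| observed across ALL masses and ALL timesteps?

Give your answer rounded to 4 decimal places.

Step 0: x=[4.0000 8.0000 7.0000 14.0000] v=[0.0000 0.0000 -1.0000 0.0000]
Step 1: x=[4.0100 7.9500 6.9800 13.9600] v=[0.1000 -0.5000 -0.2000 -0.4000]
Step 2: x=[4.0294 7.8509 7.0395 13.8802] v=[0.1940 -0.9910 0.5950 -0.7980]
Step 3: x=[4.0570 7.7055 7.1755 13.7620] v=[0.2762 -1.4543 1.3602 -1.1821]
Step 4: x=[4.0911 7.5183 7.3827 13.6079] v=[0.3411 -1.8722 2.0719 -1.5408]
Max displacement = 2.0200

Answer: 2.0200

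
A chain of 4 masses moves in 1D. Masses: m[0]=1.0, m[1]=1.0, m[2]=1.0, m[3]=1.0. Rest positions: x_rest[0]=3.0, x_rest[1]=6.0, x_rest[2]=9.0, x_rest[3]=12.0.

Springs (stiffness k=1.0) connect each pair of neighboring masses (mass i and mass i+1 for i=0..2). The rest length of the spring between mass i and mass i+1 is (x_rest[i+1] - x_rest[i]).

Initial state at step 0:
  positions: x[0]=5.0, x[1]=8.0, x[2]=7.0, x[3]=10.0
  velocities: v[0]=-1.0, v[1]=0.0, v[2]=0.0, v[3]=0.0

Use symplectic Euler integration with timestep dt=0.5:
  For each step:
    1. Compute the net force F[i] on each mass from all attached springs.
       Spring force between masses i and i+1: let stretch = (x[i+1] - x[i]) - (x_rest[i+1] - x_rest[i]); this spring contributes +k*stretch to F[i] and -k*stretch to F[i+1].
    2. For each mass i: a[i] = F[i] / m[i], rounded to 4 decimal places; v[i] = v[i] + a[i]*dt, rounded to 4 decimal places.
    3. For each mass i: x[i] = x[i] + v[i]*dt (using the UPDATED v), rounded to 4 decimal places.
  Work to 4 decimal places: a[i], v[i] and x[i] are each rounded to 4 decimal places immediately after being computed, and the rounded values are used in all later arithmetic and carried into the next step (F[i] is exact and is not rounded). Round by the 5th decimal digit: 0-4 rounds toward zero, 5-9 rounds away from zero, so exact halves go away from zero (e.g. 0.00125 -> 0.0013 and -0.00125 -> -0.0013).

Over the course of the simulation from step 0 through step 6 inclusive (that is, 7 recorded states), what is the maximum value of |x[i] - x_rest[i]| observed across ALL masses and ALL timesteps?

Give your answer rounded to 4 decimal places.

Step 0: x=[5.0000 8.0000 7.0000 10.0000] v=[-1.0000 0.0000 0.0000 0.0000]
Step 1: x=[4.5000 7.0000 8.0000 10.0000] v=[-1.0000 -2.0000 2.0000 0.0000]
Step 2: x=[3.8750 5.6250 9.2500 10.2500] v=[-1.2500 -2.7500 2.5000 0.5000]
Step 3: x=[2.9375 4.7188 9.8438 11.0000] v=[-1.8750 -1.8125 1.1875 1.5000]
Step 4: x=[1.6953 4.6485 9.4454 12.2110] v=[-2.4844 -0.1407 -0.7969 2.4219]
Step 5: x=[0.4414 5.0391 8.5391 13.4806] v=[-2.5078 0.7812 -1.8126 2.5391]
Step 6: x=[-0.4131 5.1553 7.9932 14.2648] v=[-1.7090 0.2324 -1.0919 1.5684]
Max displacement = 3.4131

Answer: 3.4131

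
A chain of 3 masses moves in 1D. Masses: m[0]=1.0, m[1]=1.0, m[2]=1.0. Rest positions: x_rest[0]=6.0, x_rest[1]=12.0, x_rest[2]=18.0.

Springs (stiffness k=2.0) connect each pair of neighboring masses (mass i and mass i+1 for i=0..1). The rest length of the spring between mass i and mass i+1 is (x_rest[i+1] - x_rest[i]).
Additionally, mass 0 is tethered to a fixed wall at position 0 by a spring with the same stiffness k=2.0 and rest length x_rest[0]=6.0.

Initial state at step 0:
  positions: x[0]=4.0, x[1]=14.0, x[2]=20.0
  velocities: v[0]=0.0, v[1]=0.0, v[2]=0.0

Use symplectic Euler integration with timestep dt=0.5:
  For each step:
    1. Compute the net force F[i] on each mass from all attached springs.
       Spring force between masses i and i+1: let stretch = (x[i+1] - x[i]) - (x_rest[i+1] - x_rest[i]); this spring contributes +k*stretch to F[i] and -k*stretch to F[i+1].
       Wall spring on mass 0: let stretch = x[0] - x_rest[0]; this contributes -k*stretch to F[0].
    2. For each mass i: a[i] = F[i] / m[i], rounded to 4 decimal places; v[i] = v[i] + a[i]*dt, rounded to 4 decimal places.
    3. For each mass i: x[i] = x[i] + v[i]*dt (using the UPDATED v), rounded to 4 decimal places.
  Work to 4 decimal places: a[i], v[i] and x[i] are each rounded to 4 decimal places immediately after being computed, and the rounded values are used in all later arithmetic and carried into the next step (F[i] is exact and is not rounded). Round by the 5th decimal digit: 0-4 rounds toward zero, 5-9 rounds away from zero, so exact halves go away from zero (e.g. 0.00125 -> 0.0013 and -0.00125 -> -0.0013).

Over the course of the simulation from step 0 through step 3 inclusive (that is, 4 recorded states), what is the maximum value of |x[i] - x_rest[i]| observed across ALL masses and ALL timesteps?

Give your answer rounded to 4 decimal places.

Step 0: x=[4.0000 14.0000 20.0000] v=[0.0000 0.0000 0.0000]
Step 1: x=[7.0000 12.0000 20.0000] v=[6.0000 -4.0000 0.0000]
Step 2: x=[9.0000 11.5000 19.0000] v=[4.0000 -1.0000 -2.0000]
Step 3: x=[7.7500 13.5000 17.2500] v=[-2.5000 4.0000 -3.5000]
Max displacement = 3.0000

Answer: 3.0000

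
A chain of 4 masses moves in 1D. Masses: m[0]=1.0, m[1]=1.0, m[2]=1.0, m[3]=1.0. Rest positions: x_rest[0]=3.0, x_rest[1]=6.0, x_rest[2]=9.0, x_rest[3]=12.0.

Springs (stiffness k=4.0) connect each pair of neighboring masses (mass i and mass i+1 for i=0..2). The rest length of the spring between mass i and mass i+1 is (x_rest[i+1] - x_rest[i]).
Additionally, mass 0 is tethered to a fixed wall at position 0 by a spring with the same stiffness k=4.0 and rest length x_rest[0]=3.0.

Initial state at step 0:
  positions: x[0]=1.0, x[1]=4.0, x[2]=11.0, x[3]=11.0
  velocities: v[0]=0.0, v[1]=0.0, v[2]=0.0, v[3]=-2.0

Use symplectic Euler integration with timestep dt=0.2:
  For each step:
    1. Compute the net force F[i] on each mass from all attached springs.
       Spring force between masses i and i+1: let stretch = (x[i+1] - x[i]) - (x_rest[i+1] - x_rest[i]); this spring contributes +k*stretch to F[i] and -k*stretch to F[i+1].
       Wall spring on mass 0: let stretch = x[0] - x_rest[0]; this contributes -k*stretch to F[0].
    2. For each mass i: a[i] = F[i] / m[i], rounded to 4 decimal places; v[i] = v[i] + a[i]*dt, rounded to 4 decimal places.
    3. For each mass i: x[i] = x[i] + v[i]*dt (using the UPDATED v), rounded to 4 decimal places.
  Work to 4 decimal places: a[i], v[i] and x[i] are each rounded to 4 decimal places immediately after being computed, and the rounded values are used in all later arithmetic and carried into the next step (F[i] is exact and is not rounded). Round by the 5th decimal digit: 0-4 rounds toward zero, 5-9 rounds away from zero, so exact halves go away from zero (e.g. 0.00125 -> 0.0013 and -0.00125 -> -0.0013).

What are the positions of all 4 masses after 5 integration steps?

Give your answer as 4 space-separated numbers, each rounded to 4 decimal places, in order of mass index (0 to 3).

Answer: 4.6951 6.2387 5.9709 11.1727

Derivation:
Step 0: x=[1.0000 4.0000 11.0000 11.0000] v=[0.0000 0.0000 0.0000 -2.0000]
Step 1: x=[1.3200 4.6400 9.8800 11.0800] v=[1.6000 3.2000 -5.6000 0.4000]
Step 2: x=[1.9600 5.5872 8.1136 11.4480] v=[3.2000 4.7360 -8.8320 1.8400]
Step 3: x=[2.8668 6.3583 6.4765 11.7625] v=[4.5338 3.8554 -8.1856 1.5725]
Step 4: x=[3.8735 6.5897 5.6662 11.7112] v=[5.0336 1.1568 -4.0514 -0.2563]
Step 5: x=[4.6951 6.2387 5.9709 11.1727] v=[4.1078 -1.7550 1.5234 -2.6923]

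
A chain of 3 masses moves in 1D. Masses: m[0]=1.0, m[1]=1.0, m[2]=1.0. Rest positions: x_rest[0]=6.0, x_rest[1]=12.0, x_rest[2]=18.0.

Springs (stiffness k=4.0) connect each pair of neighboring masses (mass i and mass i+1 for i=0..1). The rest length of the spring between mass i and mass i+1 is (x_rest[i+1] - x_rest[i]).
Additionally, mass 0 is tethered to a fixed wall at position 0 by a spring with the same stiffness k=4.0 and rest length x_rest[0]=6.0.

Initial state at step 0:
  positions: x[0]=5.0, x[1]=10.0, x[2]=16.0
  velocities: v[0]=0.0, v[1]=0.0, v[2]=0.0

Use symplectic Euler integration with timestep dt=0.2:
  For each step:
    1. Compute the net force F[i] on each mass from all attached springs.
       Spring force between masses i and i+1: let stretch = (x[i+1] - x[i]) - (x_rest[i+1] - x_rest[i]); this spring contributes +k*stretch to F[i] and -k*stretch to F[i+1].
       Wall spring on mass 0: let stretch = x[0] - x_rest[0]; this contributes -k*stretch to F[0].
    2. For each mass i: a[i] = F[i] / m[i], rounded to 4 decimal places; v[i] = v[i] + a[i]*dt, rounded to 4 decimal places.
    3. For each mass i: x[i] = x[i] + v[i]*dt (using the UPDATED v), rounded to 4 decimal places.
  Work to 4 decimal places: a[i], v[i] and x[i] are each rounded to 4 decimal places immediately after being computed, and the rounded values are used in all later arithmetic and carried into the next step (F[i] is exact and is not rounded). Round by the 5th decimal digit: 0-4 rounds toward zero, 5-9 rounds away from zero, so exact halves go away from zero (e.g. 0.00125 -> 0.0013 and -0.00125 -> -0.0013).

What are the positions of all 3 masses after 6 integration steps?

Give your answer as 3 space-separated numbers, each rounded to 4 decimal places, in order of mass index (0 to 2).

Step 0: x=[5.0000 10.0000 16.0000] v=[0.0000 0.0000 0.0000]
Step 1: x=[5.0000 10.1600 16.0000] v=[0.0000 0.8000 0.0000]
Step 2: x=[5.0256 10.4288 16.0256] v=[0.1280 1.3440 0.1280]
Step 3: x=[5.1116 10.7286 16.1157] v=[0.4301 1.4989 0.4506]
Step 4: x=[5.2785 10.9916 16.3039] v=[0.8344 1.3150 0.9409]
Step 5: x=[5.5149 11.1905 16.6021] v=[1.1821 0.9944 1.4911]
Step 6: x=[5.7770 11.3471 16.9945] v=[1.3107 0.7832 1.9618]

Answer: 5.7770 11.3471 16.9945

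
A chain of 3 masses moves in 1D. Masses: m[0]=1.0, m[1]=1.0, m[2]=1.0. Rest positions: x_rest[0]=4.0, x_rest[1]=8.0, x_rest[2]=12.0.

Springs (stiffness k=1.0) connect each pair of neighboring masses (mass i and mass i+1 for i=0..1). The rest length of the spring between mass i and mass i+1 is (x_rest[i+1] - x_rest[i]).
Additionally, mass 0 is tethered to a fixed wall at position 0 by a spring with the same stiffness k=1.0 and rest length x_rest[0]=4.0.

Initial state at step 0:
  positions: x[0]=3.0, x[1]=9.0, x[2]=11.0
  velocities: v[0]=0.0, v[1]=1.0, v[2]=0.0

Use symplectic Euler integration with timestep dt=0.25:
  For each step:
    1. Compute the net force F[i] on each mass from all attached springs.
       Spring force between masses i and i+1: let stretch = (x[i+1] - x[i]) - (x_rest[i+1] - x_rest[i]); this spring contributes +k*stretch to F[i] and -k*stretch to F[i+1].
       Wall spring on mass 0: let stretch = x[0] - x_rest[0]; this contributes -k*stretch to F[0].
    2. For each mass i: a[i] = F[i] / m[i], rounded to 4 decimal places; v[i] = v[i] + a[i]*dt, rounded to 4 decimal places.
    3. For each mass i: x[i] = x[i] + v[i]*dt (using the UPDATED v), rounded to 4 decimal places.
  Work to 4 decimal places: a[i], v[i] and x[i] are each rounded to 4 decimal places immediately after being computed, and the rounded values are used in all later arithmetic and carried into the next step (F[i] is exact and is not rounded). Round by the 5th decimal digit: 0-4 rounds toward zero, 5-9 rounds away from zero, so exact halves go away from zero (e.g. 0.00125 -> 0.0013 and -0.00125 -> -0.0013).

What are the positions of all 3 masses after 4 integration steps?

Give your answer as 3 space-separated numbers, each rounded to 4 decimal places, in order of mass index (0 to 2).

Step 0: x=[3.0000 9.0000 11.0000] v=[0.0000 1.0000 0.0000]
Step 1: x=[3.1875 9.0000 11.1250] v=[0.7500 0.0000 0.5000]
Step 2: x=[3.5391 8.7695 11.3672] v=[1.4063 -0.9219 0.9688]
Step 3: x=[3.9964 8.3745 11.6971] v=[1.8291 -1.5801 1.3194]
Step 4: x=[4.4775 7.9135 12.0693] v=[1.9245 -1.8440 1.4888]

Answer: 4.4775 7.9135 12.0693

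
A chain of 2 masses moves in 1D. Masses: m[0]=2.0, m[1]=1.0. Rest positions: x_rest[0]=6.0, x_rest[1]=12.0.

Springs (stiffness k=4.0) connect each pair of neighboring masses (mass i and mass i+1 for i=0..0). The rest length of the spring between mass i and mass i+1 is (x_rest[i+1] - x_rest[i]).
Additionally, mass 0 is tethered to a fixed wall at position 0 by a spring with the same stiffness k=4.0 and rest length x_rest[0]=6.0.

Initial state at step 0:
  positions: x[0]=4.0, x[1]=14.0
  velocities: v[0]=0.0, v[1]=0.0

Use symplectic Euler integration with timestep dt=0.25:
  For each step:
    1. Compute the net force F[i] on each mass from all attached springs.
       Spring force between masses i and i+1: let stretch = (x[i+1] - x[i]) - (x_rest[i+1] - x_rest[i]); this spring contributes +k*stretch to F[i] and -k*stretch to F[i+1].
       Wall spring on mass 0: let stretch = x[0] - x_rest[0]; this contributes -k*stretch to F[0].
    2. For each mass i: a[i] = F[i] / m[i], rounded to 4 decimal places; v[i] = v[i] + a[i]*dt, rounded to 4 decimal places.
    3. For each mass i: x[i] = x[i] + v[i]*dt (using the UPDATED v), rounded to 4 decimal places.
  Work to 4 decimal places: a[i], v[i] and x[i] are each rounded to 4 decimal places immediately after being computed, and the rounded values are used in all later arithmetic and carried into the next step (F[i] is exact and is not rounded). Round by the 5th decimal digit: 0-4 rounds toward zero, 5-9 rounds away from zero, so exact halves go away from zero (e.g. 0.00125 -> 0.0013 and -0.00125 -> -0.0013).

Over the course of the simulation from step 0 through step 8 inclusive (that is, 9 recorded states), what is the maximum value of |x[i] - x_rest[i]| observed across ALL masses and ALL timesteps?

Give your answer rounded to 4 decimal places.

Step 0: x=[4.0000 14.0000] v=[0.0000 0.0000]
Step 1: x=[4.7500 13.0000] v=[3.0000 -4.0000]
Step 2: x=[5.9375 11.4375] v=[4.7500 -6.2500]
Step 3: x=[7.0703 10.0000] v=[4.5313 -5.7500]
Step 4: x=[7.6856 9.3301] v=[2.4610 -2.6797]
Step 5: x=[7.5457 9.7491] v=[-0.5596 1.6758]
Step 6: x=[6.7380 11.1172] v=[-3.2308 5.4724]
Step 7: x=[5.6355 12.8905] v=[-4.4102 7.0932]
Step 8: x=[4.7354 14.3501] v=[-3.6005 5.8382]
Max displacement = 2.6699

Answer: 2.6699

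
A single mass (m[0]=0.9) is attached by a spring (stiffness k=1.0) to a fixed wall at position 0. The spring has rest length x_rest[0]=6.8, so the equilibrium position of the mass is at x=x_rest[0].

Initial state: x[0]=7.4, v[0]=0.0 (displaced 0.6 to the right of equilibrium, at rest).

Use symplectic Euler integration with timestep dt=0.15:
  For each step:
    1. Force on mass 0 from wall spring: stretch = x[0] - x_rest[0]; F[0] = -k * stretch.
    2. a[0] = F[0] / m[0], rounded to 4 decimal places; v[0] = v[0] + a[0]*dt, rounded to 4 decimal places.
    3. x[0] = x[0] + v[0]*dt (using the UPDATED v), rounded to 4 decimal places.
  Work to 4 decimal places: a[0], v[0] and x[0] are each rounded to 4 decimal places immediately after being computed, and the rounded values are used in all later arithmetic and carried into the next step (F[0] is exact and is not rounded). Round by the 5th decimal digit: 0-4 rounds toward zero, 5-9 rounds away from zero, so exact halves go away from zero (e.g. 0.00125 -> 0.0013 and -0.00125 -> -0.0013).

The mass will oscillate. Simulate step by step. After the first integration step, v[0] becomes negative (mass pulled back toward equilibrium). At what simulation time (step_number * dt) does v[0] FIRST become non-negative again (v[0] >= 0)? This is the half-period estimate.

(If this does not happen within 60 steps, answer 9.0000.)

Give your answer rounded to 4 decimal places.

Step 0: x=[7.4000] v=[0.0000]
Step 1: x=[7.3850] v=[-0.1000]
Step 2: x=[7.3554] v=[-0.1975]
Step 3: x=[7.3119] v=[-0.2901]
Step 4: x=[7.2556] v=[-0.3754]
Step 5: x=[7.1879] v=[-0.4513]
Step 6: x=[7.1105] v=[-0.5160]
Step 7: x=[7.0253] v=[-0.5678]
Step 8: x=[6.9345] v=[-0.6053]
Step 9: x=[6.8403] v=[-0.6277]
Step 10: x=[6.7451] v=[-0.6344]
Step 11: x=[6.6513] v=[-0.6253]
Step 12: x=[6.5612] v=[-0.6005]
Step 13: x=[6.4771] v=[-0.5607]
Step 14: x=[6.4011] v=[-0.5069]
Step 15: x=[6.3350] v=[-0.4404]
Step 16: x=[6.2806] v=[-0.3629]
Step 17: x=[6.2392] v=[-0.2763]
Step 18: x=[6.2118] v=[-0.1828]
Step 19: x=[6.1991] v=[-0.0848]
Step 20: x=[6.2014] v=[0.0154]
First v>=0 after going negative at step 20, time=3.0000

Answer: 3.0000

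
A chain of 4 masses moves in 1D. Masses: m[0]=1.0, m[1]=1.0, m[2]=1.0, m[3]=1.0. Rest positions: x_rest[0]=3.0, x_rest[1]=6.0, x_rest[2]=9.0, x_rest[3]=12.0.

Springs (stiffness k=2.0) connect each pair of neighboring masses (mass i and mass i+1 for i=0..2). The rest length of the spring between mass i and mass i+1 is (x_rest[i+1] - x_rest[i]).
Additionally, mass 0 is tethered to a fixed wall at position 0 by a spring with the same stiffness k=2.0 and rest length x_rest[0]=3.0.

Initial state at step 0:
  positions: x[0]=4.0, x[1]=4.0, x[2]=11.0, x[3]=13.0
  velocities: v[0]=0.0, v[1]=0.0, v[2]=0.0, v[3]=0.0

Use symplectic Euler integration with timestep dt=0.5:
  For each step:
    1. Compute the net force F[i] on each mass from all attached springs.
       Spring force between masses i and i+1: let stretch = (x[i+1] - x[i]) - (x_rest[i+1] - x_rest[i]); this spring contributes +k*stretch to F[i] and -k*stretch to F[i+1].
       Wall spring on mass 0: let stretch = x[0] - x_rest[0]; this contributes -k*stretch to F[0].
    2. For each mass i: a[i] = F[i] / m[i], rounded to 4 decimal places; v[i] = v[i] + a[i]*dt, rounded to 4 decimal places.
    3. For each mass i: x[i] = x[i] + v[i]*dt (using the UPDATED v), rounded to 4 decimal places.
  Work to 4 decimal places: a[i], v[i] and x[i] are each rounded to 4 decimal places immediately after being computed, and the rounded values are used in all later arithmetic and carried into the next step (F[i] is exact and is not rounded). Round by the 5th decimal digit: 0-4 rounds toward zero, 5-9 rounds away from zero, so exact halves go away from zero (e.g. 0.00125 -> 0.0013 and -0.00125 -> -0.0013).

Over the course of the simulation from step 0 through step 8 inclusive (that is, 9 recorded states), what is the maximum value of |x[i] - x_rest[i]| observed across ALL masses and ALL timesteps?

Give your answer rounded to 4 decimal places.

Step 0: x=[4.0000 4.0000 11.0000 13.0000] v=[0.0000 0.0000 0.0000 0.0000]
Step 1: x=[2.0000 7.5000 8.5000 13.5000] v=[-4.0000 7.0000 -5.0000 1.0000]
Step 2: x=[1.7500 8.7500 8.0000 13.0000] v=[-0.5000 2.5000 -1.0000 -1.0000]
Step 3: x=[4.1250 6.1250 10.3750 11.5000] v=[4.7500 -5.2500 4.7500 -3.0000]
Step 4: x=[5.4375 4.6250 11.1875 10.9375] v=[2.6250 -3.0000 1.6250 -1.1250]
Step 5: x=[3.6250 6.8125 8.5938 12.0000] v=[-3.6250 4.3750 -5.1875 2.1250]
Step 6: x=[1.5938 8.2969 6.8125 12.8594] v=[-4.0625 2.9688 -3.5626 1.7188]
Step 7: x=[2.1172 5.6876 8.7969 12.1954] v=[1.0468 -5.2187 3.9687 -1.3281]
Step 8: x=[3.3672 2.8477 10.9259 11.3321] v=[2.5000 -5.6798 4.2579 -1.7266]
Max displacement = 3.1523

Answer: 3.1523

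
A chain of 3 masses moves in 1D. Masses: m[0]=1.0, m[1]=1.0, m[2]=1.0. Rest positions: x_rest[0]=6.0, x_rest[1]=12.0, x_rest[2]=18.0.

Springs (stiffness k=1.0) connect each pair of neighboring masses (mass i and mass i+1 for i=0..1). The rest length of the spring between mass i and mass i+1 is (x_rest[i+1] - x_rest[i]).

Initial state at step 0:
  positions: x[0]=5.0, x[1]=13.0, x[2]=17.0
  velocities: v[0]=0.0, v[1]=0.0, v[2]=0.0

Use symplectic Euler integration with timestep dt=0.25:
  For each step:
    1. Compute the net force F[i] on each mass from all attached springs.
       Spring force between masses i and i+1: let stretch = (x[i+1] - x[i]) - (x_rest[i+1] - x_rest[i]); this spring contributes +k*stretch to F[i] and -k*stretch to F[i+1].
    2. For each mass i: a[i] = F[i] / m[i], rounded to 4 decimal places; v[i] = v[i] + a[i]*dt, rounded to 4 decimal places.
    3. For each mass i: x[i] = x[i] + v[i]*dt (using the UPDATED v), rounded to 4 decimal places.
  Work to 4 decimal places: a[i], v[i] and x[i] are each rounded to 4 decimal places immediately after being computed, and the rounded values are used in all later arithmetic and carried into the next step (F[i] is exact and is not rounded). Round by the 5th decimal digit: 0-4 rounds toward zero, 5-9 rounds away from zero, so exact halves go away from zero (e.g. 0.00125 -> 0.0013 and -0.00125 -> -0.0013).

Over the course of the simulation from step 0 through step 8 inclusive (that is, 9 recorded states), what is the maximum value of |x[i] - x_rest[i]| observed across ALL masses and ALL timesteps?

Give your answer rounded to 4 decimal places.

Answer: 1.6872

Derivation:
Step 0: x=[5.0000 13.0000 17.0000] v=[0.0000 0.0000 0.0000]
Step 1: x=[5.1250 12.7500 17.1250] v=[0.5000 -1.0000 0.5000]
Step 2: x=[5.3516 12.2969 17.3516] v=[0.9063 -1.8125 0.9063]
Step 3: x=[5.6373 11.7256 17.6373] v=[1.1426 -2.2852 1.1426]
Step 4: x=[5.9285 11.1433 17.9285] v=[1.1647 -2.3294 1.1647]
Step 5: x=[6.1706 10.6591 18.1706] v=[0.9684 -1.9368 0.9684]
Step 6: x=[6.3182 10.3638 18.3182] v=[0.5905 -1.1811 0.5905]
Step 7: x=[6.3437 10.3128 18.3437] v=[0.1019 -0.2039 0.1019]
Step 8: x=[6.2423 10.5157 18.2423] v=[-0.4058 0.8116 -0.4058]
Max displacement = 1.6872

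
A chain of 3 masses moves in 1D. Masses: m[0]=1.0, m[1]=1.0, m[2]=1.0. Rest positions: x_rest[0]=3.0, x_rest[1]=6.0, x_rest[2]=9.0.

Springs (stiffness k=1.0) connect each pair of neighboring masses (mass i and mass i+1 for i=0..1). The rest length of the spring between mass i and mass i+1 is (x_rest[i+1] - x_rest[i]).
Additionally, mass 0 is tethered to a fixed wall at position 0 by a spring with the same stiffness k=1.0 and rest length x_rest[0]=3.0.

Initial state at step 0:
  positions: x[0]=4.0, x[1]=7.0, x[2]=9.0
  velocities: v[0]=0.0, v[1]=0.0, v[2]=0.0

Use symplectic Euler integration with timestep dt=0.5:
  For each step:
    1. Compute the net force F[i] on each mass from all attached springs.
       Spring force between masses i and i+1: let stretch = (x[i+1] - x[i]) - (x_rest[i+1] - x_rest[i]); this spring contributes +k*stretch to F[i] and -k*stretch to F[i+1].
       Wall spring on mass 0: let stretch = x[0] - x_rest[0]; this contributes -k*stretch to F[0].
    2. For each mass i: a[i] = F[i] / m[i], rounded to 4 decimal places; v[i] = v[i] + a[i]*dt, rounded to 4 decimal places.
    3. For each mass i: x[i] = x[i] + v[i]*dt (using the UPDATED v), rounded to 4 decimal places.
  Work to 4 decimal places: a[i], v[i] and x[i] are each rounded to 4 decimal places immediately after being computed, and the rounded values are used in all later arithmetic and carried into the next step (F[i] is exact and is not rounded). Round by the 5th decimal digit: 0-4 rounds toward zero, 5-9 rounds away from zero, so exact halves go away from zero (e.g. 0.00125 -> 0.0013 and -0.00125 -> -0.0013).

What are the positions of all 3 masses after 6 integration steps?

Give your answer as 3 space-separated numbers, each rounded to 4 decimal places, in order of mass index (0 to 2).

Step 0: x=[4.0000 7.0000 9.0000] v=[0.0000 0.0000 0.0000]
Step 1: x=[3.7500 6.7500 9.2500] v=[-0.5000 -0.5000 0.5000]
Step 2: x=[3.3125 6.3750 9.6250] v=[-0.8750 -0.7500 0.7500]
Step 3: x=[2.8125 6.0469 9.9375] v=[-1.0000 -0.6563 0.6250]
Step 4: x=[2.4180 5.8828 10.0274] v=[-0.7891 -0.3282 0.1797]
Step 5: x=[2.2852 5.8887 9.8311] v=[-0.2657 0.0117 -0.3926]
Step 6: x=[2.4820 5.9793 9.3992] v=[0.3935 0.1812 -0.8638]

Answer: 2.4820 5.9793 9.3992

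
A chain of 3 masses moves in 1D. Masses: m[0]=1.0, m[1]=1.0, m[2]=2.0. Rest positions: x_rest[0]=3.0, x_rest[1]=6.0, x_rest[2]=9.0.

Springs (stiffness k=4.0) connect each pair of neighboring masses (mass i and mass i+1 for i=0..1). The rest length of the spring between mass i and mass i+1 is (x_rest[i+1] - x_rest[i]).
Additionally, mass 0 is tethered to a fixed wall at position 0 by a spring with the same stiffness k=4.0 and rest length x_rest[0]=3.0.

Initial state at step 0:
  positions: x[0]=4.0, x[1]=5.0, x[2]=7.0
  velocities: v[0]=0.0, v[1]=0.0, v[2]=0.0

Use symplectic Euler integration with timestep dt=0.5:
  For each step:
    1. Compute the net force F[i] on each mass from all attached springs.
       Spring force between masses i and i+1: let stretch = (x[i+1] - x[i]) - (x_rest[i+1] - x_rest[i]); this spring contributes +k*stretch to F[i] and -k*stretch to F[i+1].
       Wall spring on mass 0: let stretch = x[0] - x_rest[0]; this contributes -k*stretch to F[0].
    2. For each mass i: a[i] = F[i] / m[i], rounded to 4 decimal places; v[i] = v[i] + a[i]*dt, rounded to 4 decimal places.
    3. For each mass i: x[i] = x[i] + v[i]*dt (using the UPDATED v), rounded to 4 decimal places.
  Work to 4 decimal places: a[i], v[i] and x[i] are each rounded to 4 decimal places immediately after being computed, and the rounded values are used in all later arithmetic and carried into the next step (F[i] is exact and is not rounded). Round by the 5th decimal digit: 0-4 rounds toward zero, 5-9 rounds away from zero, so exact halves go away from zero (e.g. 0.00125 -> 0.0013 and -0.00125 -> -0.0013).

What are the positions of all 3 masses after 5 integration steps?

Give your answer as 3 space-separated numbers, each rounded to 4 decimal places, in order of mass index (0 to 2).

Step 0: x=[4.0000 5.0000 7.0000] v=[0.0000 0.0000 0.0000]
Step 1: x=[1.0000 6.0000 7.5000] v=[-6.0000 2.0000 1.0000]
Step 2: x=[2.0000 3.5000 8.7500] v=[2.0000 -5.0000 2.5000]
Step 3: x=[2.5000 4.7500 8.8750] v=[1.0000 2.5000 0.2500]
Step 4: x=[2.7500 7.8750 8.4375] v=[0.5000 6.2500 -0.8750]
Step 5: x=[5.3750 6.4375 9.2188] v=[5.2500 -2.8750 1.5625]

Answer: 5.3750 6.4375 9.2188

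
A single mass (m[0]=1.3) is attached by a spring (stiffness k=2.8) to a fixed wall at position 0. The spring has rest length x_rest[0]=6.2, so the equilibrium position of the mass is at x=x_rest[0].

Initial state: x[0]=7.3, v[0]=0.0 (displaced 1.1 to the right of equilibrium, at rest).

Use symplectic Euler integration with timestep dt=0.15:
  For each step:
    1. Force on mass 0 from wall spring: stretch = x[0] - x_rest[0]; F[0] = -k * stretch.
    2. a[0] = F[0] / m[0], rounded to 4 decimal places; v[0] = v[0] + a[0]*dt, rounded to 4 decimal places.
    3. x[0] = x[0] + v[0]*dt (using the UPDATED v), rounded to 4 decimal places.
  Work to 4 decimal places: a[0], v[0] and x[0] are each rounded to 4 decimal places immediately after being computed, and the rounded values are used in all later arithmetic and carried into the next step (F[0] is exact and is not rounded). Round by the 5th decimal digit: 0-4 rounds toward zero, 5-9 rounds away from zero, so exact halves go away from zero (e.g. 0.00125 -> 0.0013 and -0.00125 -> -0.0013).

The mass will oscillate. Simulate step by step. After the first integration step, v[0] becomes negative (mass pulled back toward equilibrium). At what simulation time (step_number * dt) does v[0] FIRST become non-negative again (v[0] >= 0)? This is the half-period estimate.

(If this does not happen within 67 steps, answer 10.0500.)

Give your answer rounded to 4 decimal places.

Step 0: x=[7.3000] v=[0.0000]
Step 1: x=[7.2467] v=[-0.3554]
Step 2: x=[7.1427] v=[-0.6936]
Step 3: x=[6.9930] v=[-0.9982]
Step 4: x=[6.8048] v=[-1.2544]
Step 5: x=[6.5873] v=[-1.4498]
Step 6: x=[6.3511] v=[-1.5749]
Step 7: x=[6.1075] v=[-1.6237]
Step 8: x=[5.8684] v=[-1.5938]
Step 9: x=[5.6454] v=[-1.4867]
Step 10: x=[5.4493] v=[-1.3075]
Step 11: x=[5.2896] v=[-1.0650]
Step 12: x=[5.1740] v=[-0.7709]
Step 13: x=[5.1081] v=[-0.4394]
Step 14: x=[5.0951] v=[-0.0866]
Step 15: x=[5.1357] v=[0.2704]
First v>=0 after going negative at step 15, time=2.2500

Answer: 2.2500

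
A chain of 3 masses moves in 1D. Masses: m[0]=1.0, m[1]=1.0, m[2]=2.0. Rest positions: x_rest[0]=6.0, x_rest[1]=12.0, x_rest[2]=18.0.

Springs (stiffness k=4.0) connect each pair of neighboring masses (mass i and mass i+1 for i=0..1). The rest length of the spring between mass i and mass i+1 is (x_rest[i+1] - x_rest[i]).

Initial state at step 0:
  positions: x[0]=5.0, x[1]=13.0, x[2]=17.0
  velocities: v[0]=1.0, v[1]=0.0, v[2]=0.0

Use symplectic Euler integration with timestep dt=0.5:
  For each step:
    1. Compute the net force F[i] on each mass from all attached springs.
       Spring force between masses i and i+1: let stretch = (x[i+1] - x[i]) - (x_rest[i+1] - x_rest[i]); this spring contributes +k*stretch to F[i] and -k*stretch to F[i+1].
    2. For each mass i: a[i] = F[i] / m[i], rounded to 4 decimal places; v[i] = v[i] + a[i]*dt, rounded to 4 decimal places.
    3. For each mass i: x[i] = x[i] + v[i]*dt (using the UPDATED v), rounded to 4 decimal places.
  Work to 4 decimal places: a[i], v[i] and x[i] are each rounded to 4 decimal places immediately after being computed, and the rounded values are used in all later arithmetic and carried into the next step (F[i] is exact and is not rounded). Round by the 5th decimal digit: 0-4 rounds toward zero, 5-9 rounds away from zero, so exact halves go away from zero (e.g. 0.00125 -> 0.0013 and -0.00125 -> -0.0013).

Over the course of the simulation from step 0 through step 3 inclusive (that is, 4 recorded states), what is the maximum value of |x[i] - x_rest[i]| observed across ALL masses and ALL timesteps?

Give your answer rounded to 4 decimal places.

Answer: 3.0000

Derivation:
Step 0: x=[5.0000 13.0000 17.0000] v=[1.0000 0.0000 0.0000]
Step 1: x=[7.5000 9.0000 18.0000] v=[5.0000 -8.0000 2.0000]
Step 2: x=[5.5000 12.5000 17.5000] v=[-4.0000 7.0000 -1.0000]
Step 3: x=[4.5000 14.0000 17.5000] v=[-2.0000 3.0000 0.0000]
Max displacement = 3.0000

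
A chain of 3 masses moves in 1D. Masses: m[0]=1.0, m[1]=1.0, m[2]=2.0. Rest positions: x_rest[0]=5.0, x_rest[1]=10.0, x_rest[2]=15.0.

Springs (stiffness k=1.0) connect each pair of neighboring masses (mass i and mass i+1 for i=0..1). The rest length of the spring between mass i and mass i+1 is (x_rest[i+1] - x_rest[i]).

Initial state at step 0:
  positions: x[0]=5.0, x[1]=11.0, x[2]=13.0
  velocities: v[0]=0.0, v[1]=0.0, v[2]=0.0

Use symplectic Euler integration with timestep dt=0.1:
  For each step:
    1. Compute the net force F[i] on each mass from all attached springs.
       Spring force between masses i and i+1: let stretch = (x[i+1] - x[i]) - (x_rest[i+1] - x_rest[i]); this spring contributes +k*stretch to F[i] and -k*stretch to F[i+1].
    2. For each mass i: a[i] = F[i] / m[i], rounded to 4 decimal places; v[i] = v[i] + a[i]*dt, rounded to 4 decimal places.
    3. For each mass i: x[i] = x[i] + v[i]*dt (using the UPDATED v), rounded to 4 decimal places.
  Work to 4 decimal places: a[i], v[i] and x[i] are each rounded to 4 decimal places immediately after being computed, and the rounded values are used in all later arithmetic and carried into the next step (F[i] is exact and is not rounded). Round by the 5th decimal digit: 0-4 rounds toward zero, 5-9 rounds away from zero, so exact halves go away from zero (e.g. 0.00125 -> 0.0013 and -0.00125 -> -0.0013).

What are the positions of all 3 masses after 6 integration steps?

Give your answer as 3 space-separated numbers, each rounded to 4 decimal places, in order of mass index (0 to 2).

Step 0: x=[5.0000 11.0000 13.0000] v=[0.0000 0.0000 0.0000]
Step 1: x=[5.0100 10.9600 13.0150] v=[0.1000 -0.4000 0.1500]
Step 2: x=[5.0295 10.8811 13.0447] v=[0.1950 -0.7895 0.2973]
Step 3: x=[5.0575 10.7653 13.0886] v=[0.2802 -1.1583 0.4391]
Step 4: x=[5.0926 10.6156 13.1459] v=[0.3510 -1.4968 0.5729]
Step 5: x=[5.1329 10.4360 13.2155] v=[0.4033 -1.7961 0.6964]
Step 6: x=[5.1763 10.2312 13.2962] v=[0.4336 -2.0485 0.8074]

Answer: 5.1763 10.2312 13.2962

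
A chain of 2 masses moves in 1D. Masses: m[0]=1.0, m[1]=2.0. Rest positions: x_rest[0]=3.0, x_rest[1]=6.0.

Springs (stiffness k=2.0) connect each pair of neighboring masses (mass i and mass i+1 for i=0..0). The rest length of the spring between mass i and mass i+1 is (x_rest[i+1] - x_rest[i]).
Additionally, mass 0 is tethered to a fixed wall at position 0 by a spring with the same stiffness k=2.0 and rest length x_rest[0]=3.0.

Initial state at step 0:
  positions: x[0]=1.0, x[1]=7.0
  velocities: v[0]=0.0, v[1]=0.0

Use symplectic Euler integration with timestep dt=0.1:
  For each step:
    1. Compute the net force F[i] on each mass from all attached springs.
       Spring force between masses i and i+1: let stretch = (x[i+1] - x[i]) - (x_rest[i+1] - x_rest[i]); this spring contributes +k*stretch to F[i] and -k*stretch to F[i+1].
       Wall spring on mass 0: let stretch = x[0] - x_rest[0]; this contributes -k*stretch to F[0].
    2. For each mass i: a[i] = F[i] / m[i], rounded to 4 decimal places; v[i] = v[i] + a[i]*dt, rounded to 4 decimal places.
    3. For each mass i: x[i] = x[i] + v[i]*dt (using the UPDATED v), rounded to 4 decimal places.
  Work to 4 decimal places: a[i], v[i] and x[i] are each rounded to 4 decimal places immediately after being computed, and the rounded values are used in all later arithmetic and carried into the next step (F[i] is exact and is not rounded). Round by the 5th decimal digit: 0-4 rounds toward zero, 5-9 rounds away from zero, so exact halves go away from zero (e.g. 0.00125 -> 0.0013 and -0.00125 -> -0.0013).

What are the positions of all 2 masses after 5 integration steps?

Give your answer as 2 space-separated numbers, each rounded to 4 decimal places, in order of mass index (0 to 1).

Step 0: x=[1.0000 7.0000] v=[0.0000 0.0000]
Step 1: x=[1.1000 6.9700] v=[1.0000 -0.3000]
Step 2: x=[1.2954 6.9113] v=[1.9540 -0.5870]
Step 3: x=[1.5772 6.8264] v=[2.8181 -0.8486]
Step 4: x=[1.9325 6.7191] v=[3.5525 -1.0735]
Step 5: x=[2.3448 6.5939] v=[4.1233 -1.2522]

Answer: 2.3448 6.5939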